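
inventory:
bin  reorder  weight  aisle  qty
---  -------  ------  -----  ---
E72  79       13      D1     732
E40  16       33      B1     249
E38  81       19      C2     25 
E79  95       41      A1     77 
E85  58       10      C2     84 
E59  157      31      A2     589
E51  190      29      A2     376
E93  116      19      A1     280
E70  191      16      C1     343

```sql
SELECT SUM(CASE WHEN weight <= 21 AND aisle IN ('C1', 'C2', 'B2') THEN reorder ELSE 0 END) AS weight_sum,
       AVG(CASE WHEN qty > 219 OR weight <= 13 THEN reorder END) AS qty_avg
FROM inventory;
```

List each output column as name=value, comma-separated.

weight_sum=330, qty_avg=115.2857142857

[weight_sum: weight <= 21 AND aisle IN ('C1', 'C2', 'B2')]
bin=E72: ✗
bin=E40: ✗
bin=E38: ✓ → 81
bin=E79: ✗
bin=E85: ✓ → 58
bin=E59: ✗
bin=E51: ✗
bin=E93: ✗
bin=E70: ✓ → 191
weight_sum = 81 + 58 + 191 = 330
—
[qty_avg: qty > 219 OR weight <= 13]
bin=E72: ✓ → 79
bin=E40: ✓ → 16
bin=E38: ✗
bin=E79: ✗
bin=E85: ✓ → 58
bin=E59: ✓ → 157
bin=E51: ✓ → 190
bin=E93: ✓ → 116
bin=E70: ✓ → 191
qty_avg = (79 + 16 + 58 + 157 + 190 + 116 + 191) / 7 = 115.2857142857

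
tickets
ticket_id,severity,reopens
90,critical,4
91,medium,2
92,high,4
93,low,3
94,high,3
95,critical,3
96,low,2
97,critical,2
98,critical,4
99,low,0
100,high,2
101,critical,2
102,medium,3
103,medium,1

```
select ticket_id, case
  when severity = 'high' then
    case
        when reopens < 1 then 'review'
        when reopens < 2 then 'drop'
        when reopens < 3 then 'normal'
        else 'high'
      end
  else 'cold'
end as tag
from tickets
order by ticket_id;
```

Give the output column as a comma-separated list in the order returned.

cold, cold, high, cold, high, cold, cold, cold, cold, cold, normal, cold, cold, cold

ticket_id=90: severity='critical' → outer ELSE → cold
ticket_id=91: severity='medium' → outer ELSE → cold
ticket_id=92: severity='high' → inner[ELSE] → high
ticket_id=93: severity='low' → outer ELSE → cold
ticket_id=94: severity='high' → inner[ELSE] → high
ticket_id=95: severity='critical' → outer ELSE → cold
ticket_id=96: severity='low' → outer ELSE → cold
ticket_id=97: severity='critical' → outer ELSE → cold
ticket_id=98: severity='critical' → outer ELSE → cold
ticket_id=99: severity='low' → outer ELSE → cold
ticket_id=100: severity='high' → inner[reopens < 3] → normal
ticket_id=101: severity='critical' → outer ELSE → cold
ticket_id=102: severity='medium' → outer ELSE → cold
ticket_id=103: severity='medium' → outer ELSE → cold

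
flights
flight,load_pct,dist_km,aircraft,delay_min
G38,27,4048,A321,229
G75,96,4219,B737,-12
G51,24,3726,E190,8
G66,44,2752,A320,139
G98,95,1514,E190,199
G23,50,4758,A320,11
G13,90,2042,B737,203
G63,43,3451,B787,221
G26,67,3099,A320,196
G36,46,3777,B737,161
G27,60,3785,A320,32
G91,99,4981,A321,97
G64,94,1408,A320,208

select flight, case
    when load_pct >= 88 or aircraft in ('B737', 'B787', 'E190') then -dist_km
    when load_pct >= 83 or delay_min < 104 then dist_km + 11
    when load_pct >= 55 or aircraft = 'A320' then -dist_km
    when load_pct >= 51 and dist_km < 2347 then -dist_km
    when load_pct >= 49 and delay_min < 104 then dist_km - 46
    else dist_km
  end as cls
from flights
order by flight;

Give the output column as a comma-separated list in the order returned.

-2042, 4769, -3099, 3796, -3777, 4048, -3726, -3451, -1408, -2752, -4219, -4981, -1514

flight=G13: load_pct >= 88 or aircraft in ('B737', 'B787', 'E190') → -2042
flight=G23: load_pct >= 83 or delay_min < 104 → 4769
flight=G26: load_pct >= 55 or aircraft = 'A320' → -3099
flight=G27: load_pct >= 83 or delay_min < 104 → 3796
flight=G36: load_pct >= 88 or aircraft in ('B737', 'B787', 'E190') → -3777
flight=G38: ELSE → 4048
flight=G51: load_pct >= 88 or aircraft in ('B737', 'B787', 'E190') → -3726
flight=G63: load_pct >= 88 or aircraft in ('B737', 'B787', 'E190') → -3451
flight=G64: load_pct >= 88 or aircraft in ('B737', 'B787', 'E190') → -1408
flight=G66: load_pct >= 55 or aircraft = 'A320' → -2752
flight=G75: load_pct >= 88 or aircraft in ('B737', 'B787', 'E190') → -4219
flight=G91: load_pct >= 88 or aircraft in ('B737', 'B787', 'E190') → -4981
flight=G98: load_pct >= 88 or aircraft in ('B737', 'B787', 'E190') → -1514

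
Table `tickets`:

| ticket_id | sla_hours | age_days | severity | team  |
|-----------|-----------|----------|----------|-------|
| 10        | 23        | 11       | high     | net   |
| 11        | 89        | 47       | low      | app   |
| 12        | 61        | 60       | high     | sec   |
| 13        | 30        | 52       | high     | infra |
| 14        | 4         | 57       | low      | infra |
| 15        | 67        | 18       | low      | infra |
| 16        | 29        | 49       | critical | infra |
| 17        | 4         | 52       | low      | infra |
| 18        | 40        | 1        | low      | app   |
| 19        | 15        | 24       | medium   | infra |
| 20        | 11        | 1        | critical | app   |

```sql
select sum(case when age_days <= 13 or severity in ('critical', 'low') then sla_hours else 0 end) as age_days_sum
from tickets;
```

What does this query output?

267

ticket_id=10: ✓ → 23
ticket_id=11: ✓ → 89
ticket_id=12: ✗
ticket_id=13: ✗
ticket_id=14: ✓ → 4
ticket_id=15: ✓ → 67
ticket_id=16: ✓ → 29
ticket_id=17: ✓ → 4
ticket_id=18: ✓ → 40
ticket_id=19: ✗
ticket_id=20: ✓ → 11
age_days_sum = 23 + 89 + 4 + 67 + 29 + 4 + 40 + 11 = 267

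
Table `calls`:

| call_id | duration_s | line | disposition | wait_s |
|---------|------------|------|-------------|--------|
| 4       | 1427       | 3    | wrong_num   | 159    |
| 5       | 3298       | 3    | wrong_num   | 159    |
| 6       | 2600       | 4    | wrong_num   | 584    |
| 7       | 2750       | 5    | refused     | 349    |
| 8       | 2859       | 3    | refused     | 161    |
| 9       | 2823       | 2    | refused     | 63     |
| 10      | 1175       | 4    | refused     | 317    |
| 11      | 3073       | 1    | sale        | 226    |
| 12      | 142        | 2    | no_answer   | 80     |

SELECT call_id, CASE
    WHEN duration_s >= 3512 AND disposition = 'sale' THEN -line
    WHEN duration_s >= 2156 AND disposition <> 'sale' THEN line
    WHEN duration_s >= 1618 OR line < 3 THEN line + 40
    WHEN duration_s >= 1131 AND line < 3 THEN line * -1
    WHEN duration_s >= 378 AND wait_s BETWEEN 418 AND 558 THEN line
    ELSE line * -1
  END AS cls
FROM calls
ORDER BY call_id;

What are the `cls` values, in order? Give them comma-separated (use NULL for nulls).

-3, 3, 4, 5, 3, 2, -4, 41, 42

call_id=4: ELSE → -3
call_id=5: duration_s >= 2156 AND disposition <> 'sale' → 3
call_id=6: duration_s >= 2156 AND disposition <> 'sale' → 4
call_id=7: duration_s >= 2156 AND disposition <> 'sale' → 5
call_id=8: duration_s >= 2156 AND disposition <> 'sale' → 3
call_id=9: duration_s >= 2156 AND disposition <> 'sale' → 2
call_id=10: ELSE → -4
call_id=11: duration_s >= 1618 OR line < 3 → 41
call_id=12: duration_s >= 1618 OR line < 3 → 42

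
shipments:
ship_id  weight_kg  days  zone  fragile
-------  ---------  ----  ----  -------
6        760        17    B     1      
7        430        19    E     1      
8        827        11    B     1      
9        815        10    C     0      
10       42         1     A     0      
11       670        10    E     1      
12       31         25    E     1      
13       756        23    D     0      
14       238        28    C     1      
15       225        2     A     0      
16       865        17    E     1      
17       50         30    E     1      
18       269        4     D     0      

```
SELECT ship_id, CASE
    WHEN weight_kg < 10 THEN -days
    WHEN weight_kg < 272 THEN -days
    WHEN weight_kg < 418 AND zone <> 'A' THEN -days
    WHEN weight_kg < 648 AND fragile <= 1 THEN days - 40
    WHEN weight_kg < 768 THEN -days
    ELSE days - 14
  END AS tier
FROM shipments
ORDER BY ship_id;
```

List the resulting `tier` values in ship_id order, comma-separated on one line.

ship_id=6: weight_kg < 768 → -17
ship_id=7: weight_kg < 648 AND fragile <= 1 → -21
ship_id=8: ELSE → -3
ship_id=9: ELSE → -4
ship_id=10: weight_kg < 272 → -1
ship_id=11: weight_kg < 768 → -10
ship_id=12: weight_kg < 272 → -25
ship_id=13: weight_kg < 768 → -23
ship_id=14: weight_kg < 272 → -28
ship_id=15: weight_kg < 272 → -2
ship_id=16: ELSE → 3
ship_id=17: weight_kg < 272 → -30
ship_id=18: weight_kg < 272 → -4

-17, -21, -3, -4, -1, -10, -25, -23, -28, -2, 3, -30, -4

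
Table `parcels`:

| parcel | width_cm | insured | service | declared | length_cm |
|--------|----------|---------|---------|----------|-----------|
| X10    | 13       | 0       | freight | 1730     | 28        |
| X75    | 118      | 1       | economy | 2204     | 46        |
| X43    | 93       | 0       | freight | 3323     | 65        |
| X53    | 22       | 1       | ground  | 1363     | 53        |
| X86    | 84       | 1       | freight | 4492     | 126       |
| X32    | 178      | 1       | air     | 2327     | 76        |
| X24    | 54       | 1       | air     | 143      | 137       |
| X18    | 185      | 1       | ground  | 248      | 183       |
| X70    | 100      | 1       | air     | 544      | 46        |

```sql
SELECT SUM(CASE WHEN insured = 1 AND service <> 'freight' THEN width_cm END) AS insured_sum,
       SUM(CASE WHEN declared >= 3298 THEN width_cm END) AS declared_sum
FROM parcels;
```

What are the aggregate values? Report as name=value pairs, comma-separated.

insured_sum=657, declared_sum=177

[insured_sum: insured = 1 AND service <> 'freight']
parcel=X10: ✗
parcel=X75: ✓ → 118
parcel=X43: ✗
parcel=X53: ✓ → 22
parcel=X86: ✗
parcel=X32: ✓ → 178
parcel=X24: ✓ → 54
parcel=X18: ✓ → 185
parcel=X70: ✓ → 100
insured_sum = 118 + 22 + 178 + 54 + 185 + 100 = 657
—
[declared_sum: declared >= 3298]
parcel=X10: ✗
parcel=X75: ✗
parcel=X43: ✓ → 93
parcel=X53: ✗
parcel=X86: ✓ → 84
parcel=X32: ✗
parcel=X24: ✗
parcel=X18: ✗
parcel=X70: ✗
declared_sum = 93 + 84 = 177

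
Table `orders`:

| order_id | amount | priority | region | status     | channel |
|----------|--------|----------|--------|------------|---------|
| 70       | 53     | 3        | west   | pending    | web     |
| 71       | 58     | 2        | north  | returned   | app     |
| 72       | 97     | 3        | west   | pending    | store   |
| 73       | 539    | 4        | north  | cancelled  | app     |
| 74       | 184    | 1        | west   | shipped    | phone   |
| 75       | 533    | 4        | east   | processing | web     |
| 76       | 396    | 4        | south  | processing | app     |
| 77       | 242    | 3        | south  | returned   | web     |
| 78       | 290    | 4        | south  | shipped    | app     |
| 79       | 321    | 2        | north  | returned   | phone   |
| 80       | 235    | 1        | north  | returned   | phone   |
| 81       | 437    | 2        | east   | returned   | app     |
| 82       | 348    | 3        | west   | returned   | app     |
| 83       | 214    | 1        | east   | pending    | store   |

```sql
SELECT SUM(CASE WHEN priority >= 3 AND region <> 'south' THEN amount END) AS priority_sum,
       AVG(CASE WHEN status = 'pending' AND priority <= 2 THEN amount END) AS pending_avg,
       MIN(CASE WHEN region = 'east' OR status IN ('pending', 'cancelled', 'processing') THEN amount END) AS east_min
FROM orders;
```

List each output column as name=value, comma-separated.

priority_sum=1570, pending_avg=214, east_min=53

[priority_sum: priority >= 3 AND region <> 'south']
order_id=70: ✓ → 53
order_id=71: ✗
order_id=72: ✓ → 97
order_id=73: ✓ → 539
order_id=74: ✗
order_id=75: ✓ → 533
order_id=76: ✗
order_id=77: ✗
order_id=78: ✗
order_id=79: ✗
order_id=80: ✗
order_id=81: ✗
order_id=82: ✓ → 348
order_id=83: ✗
priority_sum = 53 + 97 + 539 + 533 + 348 = 1570
—
[pending_avg: status = 'pending' AND priority <= 2]
order_id=70: ✗
order_id=71: ✗
order_id=72: ✗
order_id=73: ✗
order_id=74: ✗
order_id=75: ✗
order_id=76: ✗
order_id=77: ✗
order_id=78: ✗
order_id=79: ✗
order_id=80: ✗
order_id=81: ✗
order_id=82: ✗
order_id=83: ✓ → 214
pending_avg = 214
—
[east_min: region = 'east' OR status IN ('pending', 'cancelled', 'processing')]
order_id=70: ✓ → 53
order_id=71: ✗
order_id=72: ✓ → 97
order_id=73: ✓ → 539
order_id=74: ✗
order_id=75: ✓ → 533
order_id=76: ✓ → 396
order_id=77: ✗
order_id=78: ✗
order_id=79: ✗
order_id=80: ✗
order_id=81: ✓ → 437
order_id=82: ✗
order_id=83: ✓ → 214
east_min = MIN(53, 97, 539, 533, 396, 437, 214) = 53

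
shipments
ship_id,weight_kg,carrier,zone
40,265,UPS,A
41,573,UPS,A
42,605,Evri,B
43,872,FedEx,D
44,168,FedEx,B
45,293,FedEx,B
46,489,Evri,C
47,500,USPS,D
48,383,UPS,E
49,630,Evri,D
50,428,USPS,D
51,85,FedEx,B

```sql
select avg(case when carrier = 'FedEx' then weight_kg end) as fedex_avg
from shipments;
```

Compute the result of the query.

ship_id=40: ✗
ship_id=41: ✗
ship_id=42: ✗
ship_id=43: ✓ → 872
ship_id=44: ✓ → 168
ship_id=45: ✓ → 293
ship_id=46: ✗
ship_id=47: ✗
ship_id=48: ✗
ship_id=49: ✗
ship_id=50: ✗
ship_id=51: ✓ → 85
fedex_avg = (872 + 168 + 293 + 85) / 4 = 354.5

354.5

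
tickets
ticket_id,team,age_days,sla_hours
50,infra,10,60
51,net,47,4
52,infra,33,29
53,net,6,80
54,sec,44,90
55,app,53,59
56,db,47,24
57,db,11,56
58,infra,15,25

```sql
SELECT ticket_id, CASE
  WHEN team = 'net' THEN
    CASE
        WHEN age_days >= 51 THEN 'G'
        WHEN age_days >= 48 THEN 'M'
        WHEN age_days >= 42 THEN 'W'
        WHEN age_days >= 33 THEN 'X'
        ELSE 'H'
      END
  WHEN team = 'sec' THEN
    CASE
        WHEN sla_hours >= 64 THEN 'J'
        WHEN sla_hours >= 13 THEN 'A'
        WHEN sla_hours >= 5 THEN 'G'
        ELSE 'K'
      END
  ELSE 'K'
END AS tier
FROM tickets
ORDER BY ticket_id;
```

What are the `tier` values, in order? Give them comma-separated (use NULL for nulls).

ticket_id=50: team='infra' → outer ELSE → K
ticket_id=51: team='net' → inner[age_days >= 42] → W
ticket_id=52: team='infra' → outer ELSE → K
ticket_id=53: team='net' → inner[ELSE] → H
ticket_id=54: team='sec' → inner[sla_hours >= 64] → J
ticket_id=55: team='app' → outer ELSE → K
ticket_id=56: team='db' → outer ELSE → K
ticket_id=57: team='db' → outer ELSE → K
ticket_id=58: team='infra' → outer ELSE → K

K, W, K, H, J, K, K, K, K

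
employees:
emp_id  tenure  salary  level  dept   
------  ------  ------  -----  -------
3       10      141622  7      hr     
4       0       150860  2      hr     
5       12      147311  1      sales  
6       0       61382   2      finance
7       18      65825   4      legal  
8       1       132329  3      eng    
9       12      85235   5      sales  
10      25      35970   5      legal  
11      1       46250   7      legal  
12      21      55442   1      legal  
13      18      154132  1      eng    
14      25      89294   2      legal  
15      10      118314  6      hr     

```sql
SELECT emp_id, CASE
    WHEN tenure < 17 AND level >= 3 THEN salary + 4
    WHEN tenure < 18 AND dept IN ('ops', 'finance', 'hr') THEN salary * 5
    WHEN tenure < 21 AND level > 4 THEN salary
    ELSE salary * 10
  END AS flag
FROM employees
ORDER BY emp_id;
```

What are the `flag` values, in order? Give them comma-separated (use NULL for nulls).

141626, 754300, 1473110, 306910, 658250, 132333, 85239, 359700, 46254, 554420, 1541320, 892940, 118318

emp_id=3: tenure < 17 AND level >= 3 → 141626
emp_id=4: tenure < 18 AND dept IN ('ops', 'finance', 'hr') → 754300
emp_id=5: ELSE → 1473110
emp_id=6: tenure < 18 AND dept IN ('ops', 'finance', 'hr') → 306910
emp_id=7: ELSE → 658250
emp_id=8: tenure < 17 AND level >= 3 → 132333
emp_id=9: tenure < 17 AND level >= 3 → 85239
emp_id=10: ELSE → 359700
emp_id=11: tenure < 17 AND level >= 3 → 46254
emp_id=12: ELSE → 554420
emp_id=13: ELSE → 1541320
emp_id=14: ELSE → 892940
emp_id=15: tenure < 17 AND level >= 3 → 118318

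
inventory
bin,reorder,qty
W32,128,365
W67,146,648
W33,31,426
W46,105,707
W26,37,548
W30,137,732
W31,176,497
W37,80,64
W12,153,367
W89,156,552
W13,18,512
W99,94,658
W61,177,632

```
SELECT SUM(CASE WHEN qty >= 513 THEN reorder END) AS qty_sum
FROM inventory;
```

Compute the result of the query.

bin=W32: ✗
bin=W67: ✓ → 146
bin=W33: ✗
bin=W46: ✓ → 105
bin=W26: ✓ → 37
bin=W30: ✓ → 137
bin=W31: ✗
bin=W37: ✗
bin=W12: ✗
bin=W89: ✓ → 156
bin=W13: ✗
bin=W99: ✓ → 94
bin=W61: ✓ → 177
qty_sum = 146 + 105 + 37 + 137 + 156 + 94 + 177 = 852

852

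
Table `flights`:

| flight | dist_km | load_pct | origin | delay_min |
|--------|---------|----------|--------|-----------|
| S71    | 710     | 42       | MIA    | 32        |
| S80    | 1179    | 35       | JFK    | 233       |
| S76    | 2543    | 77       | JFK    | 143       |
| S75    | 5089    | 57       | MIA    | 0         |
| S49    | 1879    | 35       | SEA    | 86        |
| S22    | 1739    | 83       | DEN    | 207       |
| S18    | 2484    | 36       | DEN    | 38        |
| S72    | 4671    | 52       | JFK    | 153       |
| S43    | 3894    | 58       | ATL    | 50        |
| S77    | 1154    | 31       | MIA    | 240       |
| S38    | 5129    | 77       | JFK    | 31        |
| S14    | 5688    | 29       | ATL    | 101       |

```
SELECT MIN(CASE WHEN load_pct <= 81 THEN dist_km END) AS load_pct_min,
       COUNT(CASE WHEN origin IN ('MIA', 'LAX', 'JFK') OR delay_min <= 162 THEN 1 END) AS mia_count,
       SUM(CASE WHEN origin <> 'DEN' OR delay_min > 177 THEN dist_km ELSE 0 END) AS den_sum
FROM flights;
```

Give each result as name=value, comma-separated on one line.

load_pct_min=710, mia_count=11, den_sum=33675

[load_pct_min: load_pct <= 81]
flight=S71: ✓ → 710
flight=S80: ✓ → 1179
flight=S76: ✓ → 2543
flight=S75: ✓ → 5089
flight=S49: ✓ → 1879
flight=S22: ✗
flight=S18: ✓ → 2484
flight=S72: ✓ → 4671
flight=S43: ✓ → 3894
flight=S77: ✓ → 1154
flight=S38: ✓ → 5129
flight=S14: ✓ → 5688
load_pct_min = MIN(710, 1179, 2543, 5089, 1879, 2484, 4671, 3894, 1154, 5129, 5688) = 710
—
[mia_count: origin IN ('MIA', 'LAX', 'JFK') OR delay_min <= 162]
flight=S71: ✓ → 1
flight=S80: ✓ → 1
flight=S76: ✓ → 1
flight=S75: ✓ → 1
flight=S49: ✓ → 1
flight=S22: ✗
flight=S18: ✓ → 1
flight=S72: ✓ → 1
flight=S43: ✓ → 1
flight=S77: ✓ → 1
flight=S38: ✓ → 1
flight=S14: ✓ → 1
mia_count = COUNT(1, 1, 1, 1, 1, 1, 1, 1, 1, 1, 1) = 11
—
[den_sum: origin <> 'DEN' OR delay_min > 177]
flight=S71: ✓ → 710
flight=S80: ✓ → 1179
flight=S76: ✓ → 2543
flight=S75: ✓ → 5089
flight=S49: ✓ → 1879
flight=S22: ✓ → 1739
flight=S18: ✗
flight=S72: ✓ → 4671
flight=S43: ✓ → 3894
flight=S77: ✓ → 1154
flight=S38: ✓ → 5129
flight=S14: ✓ → 5688
den_sum = 710 + 1179 + 2543 + 5089 + 1879 + 1739 + 4671 + 3894 + 1154 + 5129 + 5688 = 33675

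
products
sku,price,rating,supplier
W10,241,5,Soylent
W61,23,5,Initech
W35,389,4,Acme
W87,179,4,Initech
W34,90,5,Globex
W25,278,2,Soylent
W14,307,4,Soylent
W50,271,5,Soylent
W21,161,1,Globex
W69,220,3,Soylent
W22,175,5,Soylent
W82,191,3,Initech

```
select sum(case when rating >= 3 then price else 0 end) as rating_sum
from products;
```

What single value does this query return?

2086

sku=W10: ✓ → 241
sku=W61: ✓ → 23
sku=W35: ✓ → 389
sku=W87: ✓ → 179
sku=W34: ✓ → 90
sku=W25: ✗
sku=W14: ✓ → 307
sku=W50: ✓ → 271
sku=W21: ✗
sku=W69: ✓ → 220
sku=W22: ✓ → 175
sku=W82: ✓ → 191
rating_sum = 241 + 23 + 389 + 179 + 90 + 307 + 271 + 220 + 175 + 191 = 2086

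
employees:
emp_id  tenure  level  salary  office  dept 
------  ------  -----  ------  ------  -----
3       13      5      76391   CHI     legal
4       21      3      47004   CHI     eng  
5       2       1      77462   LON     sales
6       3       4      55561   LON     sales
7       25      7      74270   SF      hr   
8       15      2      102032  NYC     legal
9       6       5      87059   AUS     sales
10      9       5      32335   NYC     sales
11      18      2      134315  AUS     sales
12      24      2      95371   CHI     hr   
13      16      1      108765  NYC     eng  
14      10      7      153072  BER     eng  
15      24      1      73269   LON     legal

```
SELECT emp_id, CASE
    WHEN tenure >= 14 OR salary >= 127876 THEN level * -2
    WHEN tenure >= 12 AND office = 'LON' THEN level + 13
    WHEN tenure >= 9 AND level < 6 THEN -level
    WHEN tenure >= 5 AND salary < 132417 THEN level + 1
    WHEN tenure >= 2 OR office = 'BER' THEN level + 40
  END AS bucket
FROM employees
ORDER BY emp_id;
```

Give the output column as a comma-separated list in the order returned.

emp_id=3: tenure >= 9 AND level < 6 → -5
emp_id=4: tenure >= 14 OR salary >= 127876 → -6
emp_id=5: tenure >= 2 OR office = 'BER' → 41
emp_id=6: tenure >= 2 OR office = 'BER' → 44
emp_id=7: tenure >= 14 OR salary >= 127876 → -14
emp_id=8: tenure >= 14 OR salary >= 127876 → -4
emp_id=9: tenure >= 5 AND salary < 132417 → 6
emp_id=10: tenure >= 9 AND level < 6 → -5
emp_id=11: tenure >= 14 OR salary >= 127876 → -4
emp_id=12: tenure >= 14 OR salary >= 127876 → -4
emp_id=13: tenure >= 14 OR salary >= 127876 → -2
emp_id=14: tenure >= 14 OR salary >= 127876 → -14
emp_id=15: tenure >= 14 OR salary >= 127876 → -2

-5, -6, 41, 44, -14, -4, 6, -5, -4, -4, -2, -14, -2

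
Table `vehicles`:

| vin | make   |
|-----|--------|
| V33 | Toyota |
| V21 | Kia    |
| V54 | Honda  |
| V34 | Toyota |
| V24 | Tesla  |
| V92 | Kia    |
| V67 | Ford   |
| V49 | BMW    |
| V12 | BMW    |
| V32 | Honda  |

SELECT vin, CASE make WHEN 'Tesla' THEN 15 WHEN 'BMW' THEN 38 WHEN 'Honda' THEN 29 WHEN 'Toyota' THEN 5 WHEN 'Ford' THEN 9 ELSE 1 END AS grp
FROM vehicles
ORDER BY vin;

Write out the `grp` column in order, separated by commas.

vin=V12: make='BMW' → 38
vin=V21: ELSE → 1
vin=V24: make='Tesla' → 15
vin=V32: make='Honda' → 29
vin=V33: make='Toyota' → 5
vin=V34: make='Toyota' → 5
vin=V49: make='BMW' → 38
vin=V54: make='Honda' → 29
vin=V67: make='Ford' → 9
vin=V92: ELSE → 1

38, 1, 15, 29, 5, 5, 38, 29, 9, 1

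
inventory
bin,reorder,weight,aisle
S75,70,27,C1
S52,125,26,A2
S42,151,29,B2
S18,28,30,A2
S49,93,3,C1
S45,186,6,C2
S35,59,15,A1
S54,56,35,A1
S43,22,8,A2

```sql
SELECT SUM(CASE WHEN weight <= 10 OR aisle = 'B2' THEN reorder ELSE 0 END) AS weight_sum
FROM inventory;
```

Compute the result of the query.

452

bin=S75: ✗
bin=S52: ✗
bin=S42: ✓ → 151
bin=S18: ✗
bin=S49: ✓ → 93
bin=S45: ✓ → 186
bin=S35: ✗
bin=S54: ✗
bin=S43: ✓ → 22
weight_sum = 151 + 93 + 186 + 22 = 452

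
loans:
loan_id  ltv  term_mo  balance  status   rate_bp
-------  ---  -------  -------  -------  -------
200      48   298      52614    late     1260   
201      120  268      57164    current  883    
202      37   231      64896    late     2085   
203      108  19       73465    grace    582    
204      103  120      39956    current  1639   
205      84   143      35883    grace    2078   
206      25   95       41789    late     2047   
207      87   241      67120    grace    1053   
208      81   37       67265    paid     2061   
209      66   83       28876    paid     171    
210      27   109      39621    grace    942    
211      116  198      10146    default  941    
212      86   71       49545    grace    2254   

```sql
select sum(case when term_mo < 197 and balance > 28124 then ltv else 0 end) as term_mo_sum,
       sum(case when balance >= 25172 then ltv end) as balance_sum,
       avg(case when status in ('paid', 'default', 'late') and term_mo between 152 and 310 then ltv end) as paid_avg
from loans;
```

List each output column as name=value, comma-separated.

[term_mo_sum: term_mo < 197 and balance > 28124]
loan_id=200: ✗
loan_id=201: ✗
loan_id=202: ✗
loan_id=203: ✓ → 108
loan_id=204: ✓ → 103
loan_id=205: ✓ → 84
loan_id=206: ✓ → 25
loan_id=207: ✗
loan_id=208: ✓ → 81
loan_id=209: ✓ → 66
loan_id=210: ✓ → 27
loan_id=211: ✗
loan_id=212: ✓ → 86
term_mo_sum = 108 + 103 + 84 + 25 + 81 + 66 + 27 + 86 = 580
—
[balance_sum: balance >= 25172]
loan_id=200: ✓ → 48
loan_id=201: ✓ → 120
loan_id=202: ✓ → 37
loan_id=203: ✓ → 108
loan_id=204: ✓ → 103
loan_id=205: ✓ → 84
loan_id=206: ✓ → 25
loan_id=207: ✓ → 87
loan_id=208: ✓ → 81
loan_id=209: ✓ → 66
loan_id=210: ✓ → 27
loan_id=211: ✗
loan_id=212: ✓ → 86
balance_sum = 48 + 120 + 37 + 108 + 103 + 84 + 25 + 87 + 81 + 66 + 27 + 86 = 872
—
[paid_avg: status in ('paid', 'default', 'late') and term_mo between 152 and 310]
loan_id=200: ✓ → 48
loan_id=201: ✗
loan_id=202: ✓ → 37
loan_id=203: ✗
loan_id=204: ✗
loan_id=205: ✗
loan_id=206: ✗
loan_id=207: ✗
loan_id=208: ✗
loan_id=209: ✗
loan_id=210: ✗
loan_id=211: ✓ → 116
loan_id=212: ✗
paid_avg = (48 + 37 + 116) / 3 = 67

term_mo_sum=580, balance_sum=872, paid_avg=67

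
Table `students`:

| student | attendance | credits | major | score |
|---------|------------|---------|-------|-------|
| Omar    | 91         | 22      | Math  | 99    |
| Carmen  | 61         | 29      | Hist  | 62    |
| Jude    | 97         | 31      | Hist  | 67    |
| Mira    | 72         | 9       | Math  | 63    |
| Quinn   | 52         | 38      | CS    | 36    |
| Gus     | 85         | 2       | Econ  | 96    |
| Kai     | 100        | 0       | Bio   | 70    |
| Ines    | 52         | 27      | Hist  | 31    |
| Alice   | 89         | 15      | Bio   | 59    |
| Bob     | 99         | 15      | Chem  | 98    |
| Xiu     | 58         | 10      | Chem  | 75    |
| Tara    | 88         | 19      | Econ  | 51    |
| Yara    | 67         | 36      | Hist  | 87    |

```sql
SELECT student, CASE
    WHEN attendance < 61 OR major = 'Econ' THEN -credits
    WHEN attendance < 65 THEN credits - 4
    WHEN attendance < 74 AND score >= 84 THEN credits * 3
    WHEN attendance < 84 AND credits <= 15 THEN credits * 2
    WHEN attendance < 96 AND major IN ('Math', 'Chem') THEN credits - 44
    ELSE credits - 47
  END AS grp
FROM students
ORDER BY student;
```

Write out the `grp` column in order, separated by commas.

student=Alice: ELSE → -32
student=Bob: ELSE → -32
student=Carmen: attendance < 65 → 25
student=Gus: attendance < 61 OR major = 'Econ' → -2
student=Ines: attendance < 61 OR major = 'Econ' → -27
student=Jude: ELSE → -16
student=Kai: ELSE → -47
student=Mira: attendance < 84 AND credits <= 15 → 18
student=Omar: attendance < 96 AND major IN ('Math', 'Chem') → -22
student=Quinn: attendance < 61 OR major = 'Econ' → -38
student=Tara: attendance < 61 OR major = 'Econ' → -19
student=Xiu: attendance < 61 OR major = 'Econ' → -10
student=Yara: attendance < 74 AND score >= 84 → 108

-32, -32, 25, -2, -27, -16, -47, 18, -22, -38, -19, -10, 108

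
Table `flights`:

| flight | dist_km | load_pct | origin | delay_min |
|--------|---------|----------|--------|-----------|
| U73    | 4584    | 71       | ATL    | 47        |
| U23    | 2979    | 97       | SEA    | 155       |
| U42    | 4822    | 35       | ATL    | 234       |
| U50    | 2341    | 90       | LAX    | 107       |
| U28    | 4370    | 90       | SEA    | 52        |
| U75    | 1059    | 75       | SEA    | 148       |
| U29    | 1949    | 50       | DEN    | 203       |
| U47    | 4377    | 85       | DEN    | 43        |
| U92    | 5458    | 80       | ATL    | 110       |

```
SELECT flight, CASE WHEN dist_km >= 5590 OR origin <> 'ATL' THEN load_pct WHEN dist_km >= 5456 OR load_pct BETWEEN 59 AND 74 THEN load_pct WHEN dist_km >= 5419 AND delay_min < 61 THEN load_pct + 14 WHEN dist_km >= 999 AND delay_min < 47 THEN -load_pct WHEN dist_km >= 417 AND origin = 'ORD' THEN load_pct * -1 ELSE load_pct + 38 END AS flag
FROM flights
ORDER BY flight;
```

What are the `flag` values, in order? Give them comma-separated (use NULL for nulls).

97, 90, 50, 73, 85, 90, 71, 75, 80

flight=U23: dist_km >= 5590 OR origin <> 'ATL' → 97
flight=U28: dist_km >= 5590 OR origin <> 'ATL' → 90
flight=U29: dist_km >= 5590 OR origin <> 'ATL' → 50
flight=U42: ELSE → 73
flight=U47: dist_km >= 5590 OR origin <> 'ATL' → 85
flight=U50: dist_km >= 5590 OR origin <> 'ATL' → 90
flight=U73: dist_km >= 5456 OR load_pct BETWEEN 59 AND 74 → 71
flight=U75: dist_km >= 5590 OR origin <> 'ATL' → 75
flight=U92: dist_km >= 5456 OR load_pct BETWEEN 59 AND 74 → 80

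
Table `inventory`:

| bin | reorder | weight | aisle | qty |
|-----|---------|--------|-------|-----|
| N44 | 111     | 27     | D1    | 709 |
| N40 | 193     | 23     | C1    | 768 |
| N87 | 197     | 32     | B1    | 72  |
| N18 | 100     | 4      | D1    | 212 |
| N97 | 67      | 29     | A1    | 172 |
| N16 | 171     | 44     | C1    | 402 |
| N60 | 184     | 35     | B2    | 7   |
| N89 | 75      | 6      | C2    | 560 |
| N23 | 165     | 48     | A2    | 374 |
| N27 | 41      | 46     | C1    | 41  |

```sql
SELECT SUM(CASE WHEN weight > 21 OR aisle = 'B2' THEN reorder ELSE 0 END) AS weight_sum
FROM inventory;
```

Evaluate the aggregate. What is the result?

1129

bin=N44: ✓ → 111
bin=N40: ✓ → 193
bin=N87: ✓ → 197
bin=N18: ✗
bin=N97: ✓ → 67
bin=N16: ✓ → 171
bin=N60: ✓ → 184
bin=N89: ✗
bin=N23: ✓ → 165
bin=N27: ✓ → 41
weight_sum = 111 + 193 + 197 + 67 + 171 + 184 + 165 + 41 = 1129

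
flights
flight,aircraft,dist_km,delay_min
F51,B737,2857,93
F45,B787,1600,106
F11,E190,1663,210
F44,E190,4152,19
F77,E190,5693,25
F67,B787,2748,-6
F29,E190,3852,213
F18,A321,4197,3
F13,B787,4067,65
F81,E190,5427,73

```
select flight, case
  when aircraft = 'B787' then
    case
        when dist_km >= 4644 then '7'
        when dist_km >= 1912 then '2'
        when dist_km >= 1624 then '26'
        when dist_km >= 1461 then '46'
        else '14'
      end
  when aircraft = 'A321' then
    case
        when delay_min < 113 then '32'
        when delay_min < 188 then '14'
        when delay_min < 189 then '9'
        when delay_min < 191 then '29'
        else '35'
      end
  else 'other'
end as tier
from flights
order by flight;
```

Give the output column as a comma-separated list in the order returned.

flight=F11: aircraft='E190' → outer ELSE → other
flight=F13: aircraft='B787' → inner[dist_km >= 1912] → 2
flight=F18: aircraft='A321' → inner[delay_min < 113] → 32
flight=F29: aircraft='E190' → outer ELSE → other
flight=F44: aircraft='E190' → outer ELSE → other
flight=F45: aircraft='B787' → inner[dist_km >= 1461] → 46
flight=F51: aircraft='B737' → outer ELSE → other
flight=F67: aircraft='B787' → inner[dist_km >= 1912] → 2
flight=F77: aircraft='E190' → outer ELSE → other
flight=F81: aircraft='E190' → outer ELSE → other

other, 2, 32, other, other, 46, other, 2, other, other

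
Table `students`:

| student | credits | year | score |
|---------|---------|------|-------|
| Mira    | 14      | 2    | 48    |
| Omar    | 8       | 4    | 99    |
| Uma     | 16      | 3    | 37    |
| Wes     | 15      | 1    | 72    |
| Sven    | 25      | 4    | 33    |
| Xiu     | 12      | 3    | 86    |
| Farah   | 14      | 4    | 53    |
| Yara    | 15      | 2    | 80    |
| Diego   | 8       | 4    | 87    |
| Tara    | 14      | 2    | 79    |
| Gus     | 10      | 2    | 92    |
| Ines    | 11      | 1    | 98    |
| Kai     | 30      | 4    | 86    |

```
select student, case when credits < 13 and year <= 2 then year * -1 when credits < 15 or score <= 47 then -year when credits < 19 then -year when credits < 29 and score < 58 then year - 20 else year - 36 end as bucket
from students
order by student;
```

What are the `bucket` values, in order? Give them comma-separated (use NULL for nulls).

-4, -4, -2, -1, -32, -2, -4, -4, -2, -3, -1, -3, -2

student=Diego: credits < 15 or score <= 47 → -4
student=Farah: credits < 15 or score <= 47 → -4
student=Gus: credits < 13 and year <= 2 → -2
student=Ines: credits < 13 and year <= 2 → -1
student=Kai: ELSE → -32
student=Mira: credits < 15 or score <= 47 → -2
student=Omar: credits < 15 or score <= 47 → -4
student=Sven: credits < 15 or score <= 47 → -4
student=Tara: credits < 15 or score <= 47 → -2
student=Uma: credits < 15 or score <= 47 → -3
student=Wes: credits < 19 → -1
student=Xiu: credits < 15 or score <= 47 → -3
student=Yara: credits < 19 → -2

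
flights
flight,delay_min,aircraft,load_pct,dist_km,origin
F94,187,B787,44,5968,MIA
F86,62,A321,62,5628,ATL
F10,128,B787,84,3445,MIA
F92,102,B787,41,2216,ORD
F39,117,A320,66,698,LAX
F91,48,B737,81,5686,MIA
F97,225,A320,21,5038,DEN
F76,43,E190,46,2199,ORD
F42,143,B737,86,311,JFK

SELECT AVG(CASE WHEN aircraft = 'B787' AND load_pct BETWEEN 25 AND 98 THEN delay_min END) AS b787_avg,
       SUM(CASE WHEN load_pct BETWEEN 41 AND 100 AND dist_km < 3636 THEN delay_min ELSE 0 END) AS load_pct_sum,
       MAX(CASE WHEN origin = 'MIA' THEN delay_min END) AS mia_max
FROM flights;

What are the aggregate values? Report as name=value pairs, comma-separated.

[b787_avg: aircraft = 'B787' AND load_pct BETWEEN 25 AND 98]
flight=F94: ✓ → 187
flight=F86: ✗
flight=F10: ✓ → 128
flight=F92: ✓ → 102
flight=F39: ✗
flight=F91: ✗
flight=F97: ✗
flight=F76: ✗
flight=F42: ✗
b787_avg = (187 + 128 + 102) / 3 = 139
—
[load_pct_sum: load_pct BETWEEN 41 AND 100 AND dist_km < 3636]
flight=F94: ✗
flight=F86: ✗
flight=F10: ✓ → 128
flight=F92: ✓ → 102
flight=F39: ✓ → 117
flight=F91: ✗
flight=F97: ✗
flight=F76: ✓ → 43
flight=F42: ✓ → 143
load_pct_sum = 128 + 102 + 117 + 43 + 143 = 533
—
[mia_max: origin = 'MIA']
flight=F94: ✓ → 187
flight=F86: ✗
flight=F10: ✓ → 128
flight=F92: ✗
flight=F39: ✗
flight=F91: ✓ → 48
flight=F97: ✗
flight=F76: ✗
flight=F42: ✗
mia_max = MAX(187, 128, 48) = 187

b787_avg=139, load_pct_sum=533, mia_max=187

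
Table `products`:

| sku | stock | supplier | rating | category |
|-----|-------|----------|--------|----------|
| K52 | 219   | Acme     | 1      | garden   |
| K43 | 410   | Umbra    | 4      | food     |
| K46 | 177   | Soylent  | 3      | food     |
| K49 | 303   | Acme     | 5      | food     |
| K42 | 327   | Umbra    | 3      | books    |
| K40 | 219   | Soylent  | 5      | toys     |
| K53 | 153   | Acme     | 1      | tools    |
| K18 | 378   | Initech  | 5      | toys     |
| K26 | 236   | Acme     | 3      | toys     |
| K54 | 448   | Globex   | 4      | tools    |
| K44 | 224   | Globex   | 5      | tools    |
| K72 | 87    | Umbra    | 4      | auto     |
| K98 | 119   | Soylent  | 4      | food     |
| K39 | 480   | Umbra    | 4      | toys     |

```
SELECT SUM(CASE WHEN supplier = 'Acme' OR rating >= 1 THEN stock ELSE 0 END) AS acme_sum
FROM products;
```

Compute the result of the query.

sku=K52: ✓ → 219
sku=K43: ✓ → 410
sku=K46: ✓ → 177
sku=K49: ✓ → 303
sku=K42: ✓ → 327
sku=K40: ✓ → 219
sku=K53: ✓ → 153
sku=K18: ✓ → 378
sku=K26: ✓ → 236
sku=K54: ✓ → 448
sku=K44: ✓ → 224
sku=K72: ✓ → 87
sku=K98: ✓ → 119
sku=K39: ✓ → 480
acme_sum = 219 + 410 + 177 + 303 + 327 + 219 + 153 + 378 + 236 + 448 + 224 + 87 + 119 + 480 = 3780

3780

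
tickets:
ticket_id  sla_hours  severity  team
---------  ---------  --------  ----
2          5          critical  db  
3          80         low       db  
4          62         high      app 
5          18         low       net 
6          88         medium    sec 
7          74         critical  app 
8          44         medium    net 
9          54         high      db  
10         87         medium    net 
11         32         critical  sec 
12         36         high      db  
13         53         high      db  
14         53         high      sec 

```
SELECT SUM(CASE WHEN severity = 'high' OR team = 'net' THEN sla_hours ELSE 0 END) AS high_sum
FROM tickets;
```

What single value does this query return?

407

ticket_id=2: ✗
ticket_id=3: ✗
ticket_id=4: ✓ → 62
ticket_id=5: ✓ → 18
ticket_id=6: ✗
ticket_id=7: ✗
ticket_id=8: ✓ → 44
ticket_id=9: ✓ → 54
ticket_id=10: ✓ → 87
ticket_id=11: ✗
ticket_id=12: ✓ → 36
ticket_id=13: ✓ → 53
ticket_id=14: ✓ → 53
high_sum = 62 + 18 + 44 + 54 + 87 + 36 + 53 + 53 = 407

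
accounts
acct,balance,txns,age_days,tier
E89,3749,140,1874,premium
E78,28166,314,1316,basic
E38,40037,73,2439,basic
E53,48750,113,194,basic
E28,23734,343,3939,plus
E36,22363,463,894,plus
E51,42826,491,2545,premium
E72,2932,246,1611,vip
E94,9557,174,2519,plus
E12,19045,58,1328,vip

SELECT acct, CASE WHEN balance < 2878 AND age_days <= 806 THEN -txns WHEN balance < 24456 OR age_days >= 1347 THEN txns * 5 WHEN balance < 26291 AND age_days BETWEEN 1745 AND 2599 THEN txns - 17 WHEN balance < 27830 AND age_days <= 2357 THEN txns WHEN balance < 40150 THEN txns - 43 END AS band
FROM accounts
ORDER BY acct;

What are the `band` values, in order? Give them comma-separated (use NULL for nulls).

290, 1715, 2315, 365, 2455, NULL, 1230, 271, 700, 870

acct=E12: balance < 24456 OR age_days >= 1347 → 290
acct=E28: balance < 24456 OR age_days >= 1347 → 1715
acct=E36: balance < 24456 OR age_days >= 1347 → 2315
acct=E38: balance < 24456 OR age_days >= 1347 → 365
acct=E51: balance < 24456 OR age_days >= 1347 → 2455
acct=E53: (no match → NULL) → NULL
acct=E72: balance < 24456 OR age_days >= 1347 → 1230
acct=E78: balance < 40150 → 271
acct=E89: balance < 24456 OR age_days >= 1347 → 700
acct=E94: balance < 24456 OR age_days >= 1347 → 870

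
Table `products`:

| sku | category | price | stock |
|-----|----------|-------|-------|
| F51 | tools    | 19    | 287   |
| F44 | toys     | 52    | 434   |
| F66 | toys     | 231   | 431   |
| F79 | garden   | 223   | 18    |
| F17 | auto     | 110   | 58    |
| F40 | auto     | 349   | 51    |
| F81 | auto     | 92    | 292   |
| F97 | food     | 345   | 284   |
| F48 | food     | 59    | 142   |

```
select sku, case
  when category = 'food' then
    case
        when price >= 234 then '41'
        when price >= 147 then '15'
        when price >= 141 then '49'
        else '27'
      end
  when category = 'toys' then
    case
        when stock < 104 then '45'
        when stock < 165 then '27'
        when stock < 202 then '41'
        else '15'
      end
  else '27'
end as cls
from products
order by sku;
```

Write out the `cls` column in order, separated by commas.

sku=F17: category='auto' → outer ELSE → 27
sku=F40: category='auto' → outer ELSE → 27
sku=F44: category='toys' → inner[ELSE] → 15
sku=F48: category='food' → inner[ELSE] → 27
sku=F51: category='tools' → outer ELSE → 27
sku=F66: category='toys' → inner[ELSE] → 15
sku=F79: category='garden' → outer ELSE → 27
sku=F81: category='auto' → outer ELSE → 27
sku=F97: category='food' → inner[price >= 234] → 41

27, 27, 15, 27, 27, 15, 27, 27, 41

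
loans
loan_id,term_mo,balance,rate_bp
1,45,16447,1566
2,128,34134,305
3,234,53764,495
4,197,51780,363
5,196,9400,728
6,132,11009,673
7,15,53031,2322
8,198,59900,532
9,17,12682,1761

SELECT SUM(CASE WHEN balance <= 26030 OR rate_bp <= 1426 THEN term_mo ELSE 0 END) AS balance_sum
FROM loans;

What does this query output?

1147

loan_id=1: ✓ → 45
loan_id=2: ✓ → 128
loan_id=3: ✓ → 234
loan_id=4: ✓ → 197
loan_id=5: ✓ → 196
loan_id=6: ✓ → 132
loan_id=7: ✗
loan_id=8: ✓ → 198
loan_id=9: ✓ → 17
balance_sum = 45 + 128 + 234 + 197 + 196 + 132 + 198 + 17 = 1147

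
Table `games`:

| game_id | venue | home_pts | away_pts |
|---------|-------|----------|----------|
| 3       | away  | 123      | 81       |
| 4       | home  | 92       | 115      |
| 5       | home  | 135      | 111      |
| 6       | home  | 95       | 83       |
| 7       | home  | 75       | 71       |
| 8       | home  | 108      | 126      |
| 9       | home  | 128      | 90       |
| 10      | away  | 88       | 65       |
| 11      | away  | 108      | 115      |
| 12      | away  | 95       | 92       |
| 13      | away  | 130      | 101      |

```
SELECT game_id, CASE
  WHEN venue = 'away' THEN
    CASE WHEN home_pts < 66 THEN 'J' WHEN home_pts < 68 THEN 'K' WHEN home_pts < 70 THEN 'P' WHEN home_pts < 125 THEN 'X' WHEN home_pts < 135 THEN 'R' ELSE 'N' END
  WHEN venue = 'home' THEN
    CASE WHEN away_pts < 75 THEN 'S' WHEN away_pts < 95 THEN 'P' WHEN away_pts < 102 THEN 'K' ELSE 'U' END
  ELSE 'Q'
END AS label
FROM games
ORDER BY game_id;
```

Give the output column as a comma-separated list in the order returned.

game_id=3: venue='away' → inner[home_pts < 125] → X
game_id=4: venue='home' → inner[ELSE] → U
game_id=5: venue='home' → inner[ELSE] → U
game_id=6: venue='home' → inner[away_pts < 95] → P
game_id=7: venue='home' → inner[away_pts < 75] → S
game_id=8: venue='home' → inner[ELSE] → U
game_id=9: venue='home' → inner[away_pts < 95] → P
game_id=10: venue='away' → inner[home_pts < 125] → X
game_id=11: venue='away' → inner[home_pts < 125] → X
game_id=12: venue='away' → inner[home_pts < 125] → X
game_id=13: venue='away' → inner[home_pts < 135] → R

X, U, U, P, S, U, P, X, X, X, R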